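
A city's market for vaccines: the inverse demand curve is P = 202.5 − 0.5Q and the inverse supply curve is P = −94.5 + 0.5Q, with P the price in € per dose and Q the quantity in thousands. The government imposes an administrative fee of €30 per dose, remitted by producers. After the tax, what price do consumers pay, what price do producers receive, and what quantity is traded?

Rewrite in direct form: Qd = 405 − 2P and Qs = 2P + 189.
Without the tax, 405 − 2P = 2P + 189 gives 4P = 216, so P* = €54 and Q* = 297.
With the tax collected from producers, supply shifts: Qs = 2(P − 30) + 189.
New equilibrium: consumers pay €69, producers receive €39, Q = 267. (Wedge: Pb − Ps = 30.)
The less price-elastic side of the market bears the larger share of a per-unit tax.

Consumers pay €69; producers receive €39; quantity = 267.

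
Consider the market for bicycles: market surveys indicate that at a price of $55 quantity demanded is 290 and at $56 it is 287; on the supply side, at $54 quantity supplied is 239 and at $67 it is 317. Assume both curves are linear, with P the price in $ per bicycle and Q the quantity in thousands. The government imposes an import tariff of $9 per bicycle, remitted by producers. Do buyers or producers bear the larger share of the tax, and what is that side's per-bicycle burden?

Demand slope: (287 − 290)/(56 − 55) = -3, so Qd = 455 − 3P.
Supply slope: (317 − 239)/(67 − 54) = 6, so Qs = 6P − 85.
Without the tax, 455 − 3P = 6P − 85 gives 9P = 540, so P* = $60 and Q* = 275.
With the tax collected from producers, supply shifts: Qs = 6(P − 9) − 85.
New equilibrium: buyers pay $66, producers receive $57, Q = 257. (Wedge: Pb − Ps = 9.)
Per-bicycle burden: buyers $6, producers $3.
Buyers take the larger share because demand is less price-elastic here (demand slope 3 vs supply slope 6).

Buyers bear the larger share: $6 per bicycle.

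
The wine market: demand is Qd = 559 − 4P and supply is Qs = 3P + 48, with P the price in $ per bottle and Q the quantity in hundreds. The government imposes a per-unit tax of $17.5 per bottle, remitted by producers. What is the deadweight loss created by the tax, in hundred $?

Deadweight loss = $262.5 hundred.

Without the tax, 559 − 4P = 3P + 48 gives 7P = 511, so P* = $73 and Q* = 267.
With the tax collected from producers, supply shifts: Qs = 3(P − 17.5) + 48.
New equilibrium: buyers pay $80.5, producers receive $63, Q = 237. (Wedge: Pb − Ps = 17.5.)
Quantity falls by |ΔQ| = |267 − 237| = 30.
DWL = ½ · t · |ΔQ| = ½ · 17.5 · 30 = $262.5.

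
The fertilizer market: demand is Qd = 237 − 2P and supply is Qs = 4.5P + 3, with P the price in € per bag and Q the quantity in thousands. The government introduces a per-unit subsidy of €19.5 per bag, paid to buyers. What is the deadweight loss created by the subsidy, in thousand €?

Deadweight loss = €263.25 thousand.

Without the subsidy, 237 − 2P = 4.5P + 3 gives 6.5P = 234, so P* = €36 and Q* = 165.
With a per-unit subsidy paid to buyers, each effectively pays P − 19.5, so demand becomes Qd = 237 − 2(P − 19.5).
New equilibrium: buyers pay €22.5, sellers receive €42, Q = 192. (Wedge: Pb − Ps = −19.5.)
Quantity rises by |ΔQ| = |165 − 192| = 27.
DWL = ½ · t · |ΔQ| = ½ · 19.5 · 27 = €263.25.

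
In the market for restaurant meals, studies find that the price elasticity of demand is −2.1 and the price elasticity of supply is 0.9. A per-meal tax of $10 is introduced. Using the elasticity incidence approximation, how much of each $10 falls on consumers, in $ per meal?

Incidence ratio: consumers' share ≈ εs / (εs + |εd|) = 0.9 / (0.9 + 2.1) = 0.3.
So consumers bear ≈ 0.3 × $10 = $3; suppliers bear $7.

Consumers bear ≈ $3 per meal.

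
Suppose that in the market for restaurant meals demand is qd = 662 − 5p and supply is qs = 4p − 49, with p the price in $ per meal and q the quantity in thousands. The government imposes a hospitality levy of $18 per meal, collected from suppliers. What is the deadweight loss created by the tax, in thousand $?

Before the tax: set 662 − 5p = 4p − 49 → p* = $79, q* = 267.
With the tax collected from suppliers, supply shifts: qs = 4(p − 18) − 49.
Solving gives q = 227 with consumers paying $87 and suppliers receiving $69 (the $18 wedge).
Quantity falls by |ΔQ| = |267 − 227| = 40.
DWL = ½ · t · |ΔQ| = ½ · 18 · 40 = $360.

Deadweight loss = $360 thousand.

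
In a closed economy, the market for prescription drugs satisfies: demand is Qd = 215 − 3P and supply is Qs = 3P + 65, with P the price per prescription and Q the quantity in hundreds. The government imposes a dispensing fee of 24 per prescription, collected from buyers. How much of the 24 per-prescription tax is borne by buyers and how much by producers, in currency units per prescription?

Buyers bear 12 per prescription; producers bear 12 per prescription.

Without the tax, 215 − 3P = 3P + 65 gives 6P = 150, so P* = 25 and Q* = 140.
With the tax collected from buyers, demand (in seller-price terms) shifts: Qd = 215 − 3(P + 24).
New equilibrium: buyers pay 37, producers receive 13, Q = 104. (Wedge: Pb − Ps = 24.)
Burden on buyers: 12; on producers: 12. (They sum to 24.)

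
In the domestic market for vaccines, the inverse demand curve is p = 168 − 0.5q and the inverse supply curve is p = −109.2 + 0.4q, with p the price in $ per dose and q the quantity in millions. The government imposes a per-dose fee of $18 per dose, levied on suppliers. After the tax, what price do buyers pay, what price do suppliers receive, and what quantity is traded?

Buyers pay $24; suppliers receive $6; quantity = 288.

Inverting to q(p) form: qd = 336 − 2p; qs = 2.5p + 273.
Without the tax, 336 − 2p = 2.5p + 273 gives 4.5p = 63, so p* = $14 and q* = 308.
With the tax collected from suppliers, supply shifts: qs = 2.5(p − 18) + 273.
Solving gives q = 288 with buyers paying $24 and suppliers receiving $6 (the $18 wedge).
The less price-elastic side of the market bears the larger share of a per-unit tax.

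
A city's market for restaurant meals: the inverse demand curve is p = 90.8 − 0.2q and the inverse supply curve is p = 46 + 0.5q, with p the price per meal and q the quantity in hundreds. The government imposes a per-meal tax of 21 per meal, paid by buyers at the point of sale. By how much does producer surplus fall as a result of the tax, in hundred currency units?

Producer surplus falls by 735 hundred.

Rewrite in direct form: qd = 454 − 5p and qs = 2p − 92.
Without the tax, 454 − 5p = 2p − 92 gives 7p = 546, so p* = 78 and q* = 64.
With the tax collected from buyers, demand (in seller-price terms) shifts: qd = 454 − 5(p + 21).
Solving gives q = 34 with buyers paying 84 and sellers receiving 63 (the 21 wedge).
ΔPS is the trapezoid between Q = 34 and Q = 64 of height 15: ½ · (64 + 34) · 15 = 735.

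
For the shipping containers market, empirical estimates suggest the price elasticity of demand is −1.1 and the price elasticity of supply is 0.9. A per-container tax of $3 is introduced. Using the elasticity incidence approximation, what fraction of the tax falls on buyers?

Buyers' share ≈ 0.45.

Incidence ratio: buyers' share ≈ εs / (εs + |εd|) = 0.9 / (0.9 + 1.1) = 0.45.
Supply is the less elastic side, so buyers bear the smaller share.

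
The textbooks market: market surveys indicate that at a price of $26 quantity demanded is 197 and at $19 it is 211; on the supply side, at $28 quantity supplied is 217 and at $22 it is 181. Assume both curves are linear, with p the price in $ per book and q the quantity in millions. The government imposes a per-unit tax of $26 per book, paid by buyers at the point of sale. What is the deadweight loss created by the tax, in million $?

Demand slope: (211 − 197)/(19 − 26) = -2, so qd = 249 − 2p.
Supply slope: (181 − 217)/(22 − 28) = 6, so qs = 6p + 49.
Without the tax, 249 − 2p = 6p + 49 gives 8p = 200, so p* = $25 and q* = 199.
With the tax collected from buyers, demand (in seller-price terms) shifts: qd = 249 − 2(p + 26).
Solving gives q = 160 with buyers paying $44.5 and sellers receiving $18.5 (the $26 wedge).
Quantity falls by |ΔQ| = |199 − 160| = 39.
DWL = ½ · t · |ΔQ| = ½ · 26 · 39 = $507.

Deadweight loss = $507 million.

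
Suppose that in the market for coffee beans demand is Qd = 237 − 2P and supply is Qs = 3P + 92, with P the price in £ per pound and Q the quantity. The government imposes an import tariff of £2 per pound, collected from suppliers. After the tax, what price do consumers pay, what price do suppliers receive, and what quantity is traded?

Consumers pay £30.2; suppliers receive £28.2; quantity = 176.6.

Without the tax, 237 − 2P = 3P + 92 gives 5P = 145, so P* = £29 and Q* = 179.
With the tax collected from suppliers, supply shifts: Qs = 3(P − 2) + 92.
New equilibrium: consumers pay £30.2, suppliers receive £28.2, Q = 176.6. (Wedge: Pb − Ps = 2.)
The less price-elastic side of the market bears the larger share of a per-unit tax.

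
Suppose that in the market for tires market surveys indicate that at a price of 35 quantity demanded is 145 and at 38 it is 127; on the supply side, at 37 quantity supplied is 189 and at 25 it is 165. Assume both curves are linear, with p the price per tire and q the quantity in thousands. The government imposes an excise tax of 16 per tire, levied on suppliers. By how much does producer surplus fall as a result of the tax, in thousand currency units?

Producer surplus falls by 1956 thousand.

Demand slope: (127 − 145)/(38 − 35) = -6, so qd = 355 − 6p.
Supply slope: (165 − 189)/(25 − 37) = 2, so qs = 2p + 115.
Without the tax, 355 − 6p = 2p + 115 gives 8p = 240, so p* = 30 and q* = 175.
With the tax collected from suppliers, supply shifts: qs = 2(p − 16) + 115.
Solving gives q = 151 with buyers paying 34 and suppliers receiving 18 (the 16 wedge).
ΔPS is the trapezoid between Q = 151 and Q = 175 of height 12: ½ · (175 + 151) · 12 = 1956.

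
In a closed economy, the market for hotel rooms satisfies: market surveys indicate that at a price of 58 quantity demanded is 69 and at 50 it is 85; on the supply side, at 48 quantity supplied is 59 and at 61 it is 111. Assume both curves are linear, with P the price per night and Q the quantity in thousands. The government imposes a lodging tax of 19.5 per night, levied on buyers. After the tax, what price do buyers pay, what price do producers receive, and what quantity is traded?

Buyers pay 66; producers receive 46.5; quantity = 53.

Demand slope: (85 − 69)/(50 − 58) = -2, so Qd = 185 − 2P.
Supply slope: (111 − 59)/(61 − 48) = 4, so Qs = 4P − 133.
Before the tax: set 185 − 2P = 4P − 133 → P* = 53, Q* = 79.
With the tax collected from buyers, demand (in seller-price terms) shifts: Qd = 185 − 2(P + 19.5).
New equilibrium: buyers pay 66, producers receive 46.5, Q = 53. (Wedge: Pb − Ps = 19.5.)
The less price-elastic side of the market bears the larger share of a per-unit tax.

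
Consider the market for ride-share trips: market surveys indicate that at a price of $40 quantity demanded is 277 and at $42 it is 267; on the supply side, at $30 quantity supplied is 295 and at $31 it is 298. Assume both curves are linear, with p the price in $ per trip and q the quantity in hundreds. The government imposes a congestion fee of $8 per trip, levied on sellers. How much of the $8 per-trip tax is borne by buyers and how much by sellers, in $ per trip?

Buyers bear $3 per trip; sellers bear $5 per trip.

Demand slope: (267 − 277)/(42 − 40) = -5, so qd = 477 − 5p.
Supply slope: (298 − 295)/(31 − 30) = 3, so qs = 3p + 205.
Before the tax: set 477 − 5p = 3p + 205 → p* = $34, q* = 307.
With the tax collected from sellers, supply shifts: qs = 3(p − 8) + 205.
Solving gives q = 292 with buyers paying $37 and sellers receiving $29 (the $8 wedge).
Burden on buyers: $3; on sellers: $5. (They sum to $8.)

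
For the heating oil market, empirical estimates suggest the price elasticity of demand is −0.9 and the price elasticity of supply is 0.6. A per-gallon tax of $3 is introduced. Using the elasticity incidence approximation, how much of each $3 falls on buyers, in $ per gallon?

Buyers bear ≈ $1.2 per gallon.

Incidence ratio: buyers' share ≈ εs / (εs + |εd|) = 0.6 / (0.6 + 0.9) = 0.4.
So buyers bear ≈ 0.4 × $3 = $1.2; suppliers bear $1.8.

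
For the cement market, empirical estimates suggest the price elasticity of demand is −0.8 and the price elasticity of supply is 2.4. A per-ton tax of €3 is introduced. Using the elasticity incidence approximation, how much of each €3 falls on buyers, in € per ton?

Buyers bear ≈ €2.25 per ton.

Incidence ratio: buyers' share ≈ εs / (εs + |εd|) = 2.4 / (2.4 + 0.8) = 0.75.
So buyers bear ≈ 0.75 × €3 = €2.25; sellers bear €0.75.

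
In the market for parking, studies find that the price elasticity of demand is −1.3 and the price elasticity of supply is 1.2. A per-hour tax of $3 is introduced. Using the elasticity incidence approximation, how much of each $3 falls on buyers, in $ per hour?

Incidence ratio: buyers' share ≈ εs / (εs + |εd|) = 1.2 / (1.2 + 1.3) = 0.48.
So buyers bear ≈ 0.48 × $3 = $1.44; sellers bear $1.56.

Buyers bear ≈ $1.44 per hour.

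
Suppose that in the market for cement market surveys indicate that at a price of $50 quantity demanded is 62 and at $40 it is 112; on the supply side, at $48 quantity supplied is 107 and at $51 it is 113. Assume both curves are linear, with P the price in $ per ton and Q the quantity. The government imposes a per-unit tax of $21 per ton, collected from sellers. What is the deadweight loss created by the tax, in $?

Deadweight loss = $315.

Demand slope: (112 − 62)/(40 − 50) = -5, so Qd = 312 − 5P.
Supply slope: (113 − 107)/(51 − 48) = 2, so Qs = 2P + 11.
Without the tax, 312 − 5P = 2P + 11 gives 7P = 301, so P* = $43 and Q* = 97.
With the tax collected from sellers, supply shifts: Qs = 2(P − 21) + 11.
New equilibrium: buyers pay $49, sellers receive $28, Q = 67. (Wedge: Pb − Ps = 21.)
Quantity falls by |ΔQ| = |97 − 67| = 30.
DWL = ½ · t · |ΔQ| = ½ · 21 · 30 = $315.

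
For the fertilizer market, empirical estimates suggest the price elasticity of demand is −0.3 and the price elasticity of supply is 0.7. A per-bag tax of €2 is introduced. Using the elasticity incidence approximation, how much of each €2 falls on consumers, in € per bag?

Consumers bear ≈ €1.4 per bag.

Incidence ratio: consumers' share ≈ εs / (εs + |εd|) = 0.7 / (0.7 + 0.3) = 0.7.
So consumers bear ≈ 0.7 × €2 = €1.4; suppliers bear €0.6.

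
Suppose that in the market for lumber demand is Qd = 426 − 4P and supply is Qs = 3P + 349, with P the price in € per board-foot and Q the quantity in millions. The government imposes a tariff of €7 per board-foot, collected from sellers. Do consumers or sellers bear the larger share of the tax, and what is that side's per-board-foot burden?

Without the tax, 426 − 4P = 3P + 349 gives 7P = 77, so P* = €11 and Q* = 382.
With the tax collected from sellers, supply shifts: Qs = 3(P − 7) + 349.
New equilibrium: consumers pay €14, sellers receive €7, Q = 370. (Wedge: Pb − Ps = 7.)
Per-board-foot burden: consumers €3, sellers €4.
Sellers take the larger share because supply is less price-elastic here (demand slope 4 vs supply slope 3).
The less price-elastic side of the market bears the larger share of a per-unit tax.

Sellers bear the larger share: €4 per board-foot.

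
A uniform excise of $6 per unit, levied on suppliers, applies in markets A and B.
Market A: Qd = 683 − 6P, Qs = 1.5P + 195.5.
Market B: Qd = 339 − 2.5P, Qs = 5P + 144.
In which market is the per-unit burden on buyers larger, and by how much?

Market A: pre-tax P* = $65, Q* = 293; post-tax Q = 285.8; per-unit burden on buyers = $1.2.
Market B: pre-tax P* = $26, Q* = 274; post-tax Q = 264; per-unit burden on buyers = $4.
Difference: $1.2 vs $4 → market B is larger by $2.8.

Market B, by $2.8.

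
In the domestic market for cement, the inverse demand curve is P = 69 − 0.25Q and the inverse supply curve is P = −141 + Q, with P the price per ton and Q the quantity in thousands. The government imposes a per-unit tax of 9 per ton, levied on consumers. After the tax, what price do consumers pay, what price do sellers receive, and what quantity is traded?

Consumers pay 28.8; sellers receive 19.8; quantity = 160.8.

Inverting to Q(P) form: Qd = 276 − 4P; Qs = P + 141.
Without the tax, 276 − 4P = P + 141 gives 5P = 135, so P* = 27 and Q* = 168.
With the tax collected from consumers, demand (in seller-price terms) shifts: Qd = 276 − 4(P + 9).
Solving gives Q = 160.8 with consumers paying 28.8 and sellers receiving 19.8 (the 9 wedge).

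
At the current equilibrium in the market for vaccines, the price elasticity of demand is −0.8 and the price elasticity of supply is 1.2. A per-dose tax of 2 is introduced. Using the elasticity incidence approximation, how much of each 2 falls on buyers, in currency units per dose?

Buyers bear ≈ 1.2 per dose.

Incidence ratio: buyers' share ≈ εs / (εs + |εd|) = 1.2 / (1.2 + 0.8) = 0.6.
So buyers bear ≈ 0.6 × 2 = 1.2; producers bear 0.8.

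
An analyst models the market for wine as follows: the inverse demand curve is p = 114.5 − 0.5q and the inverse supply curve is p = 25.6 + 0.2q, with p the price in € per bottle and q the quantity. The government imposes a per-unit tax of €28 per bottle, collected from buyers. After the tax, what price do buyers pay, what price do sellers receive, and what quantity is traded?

Buyers pay €71; sellers receive €43; quantity = 87.

Inverting to q(p) form: qd = 229 − 2p; qs = 5p − 128.
Without the tax, 229 − 2p = 5p − 128 gives 7p = 357, so p* = €51 and q* = 127.
With the tax collected from buyers, demand (in seller-price terms) shifts: qd = 229 − 2(p + 28).
Solving gives q = 87 with buyers paying €71 and sellers receiving €43 (the €28 wedge).
The less price-elastic side of the market bears the larger share of a per-unit tax.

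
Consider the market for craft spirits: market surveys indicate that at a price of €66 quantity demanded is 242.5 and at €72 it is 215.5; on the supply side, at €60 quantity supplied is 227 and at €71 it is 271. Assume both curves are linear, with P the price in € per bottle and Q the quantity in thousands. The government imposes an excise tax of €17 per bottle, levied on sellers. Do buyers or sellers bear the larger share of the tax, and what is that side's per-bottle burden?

Sellers bear the larger share: €9 per bottle.

Demand slope: (215.5 − 242.5)/(72 − 66) = -4.5, so Qd = 539.5 − 4.5P.
Supply slope: (271 − 227)/(71 − 60) = 4, so Qs = 4P − 13.
Without the tax, 539.5 − 4.5P = 4P − 13 gives 8.5P = 552.5, so P* = €65 and Q* = 247.
With the tax collected from sellers, supply shifts: Qs = 4(P − 17) − 13.
Solving gives Q = 211 with buyers paying €73 and sellers receiving €56 (the €17 wedge).
Per-bottle burden: buyers €8, sellers €9.
Sellers take the larger share because supply is less price-elastic here (demand slope 4.5 vs supply slope 4).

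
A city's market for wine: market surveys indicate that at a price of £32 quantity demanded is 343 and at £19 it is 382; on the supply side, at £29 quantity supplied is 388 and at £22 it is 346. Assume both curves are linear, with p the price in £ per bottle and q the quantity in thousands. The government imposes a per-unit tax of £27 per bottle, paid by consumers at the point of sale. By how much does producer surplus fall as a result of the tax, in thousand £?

Demand slope: (382 − 343)/(19 − 32) = -3, so qd = 439 − 3p.
Supply slope: (346 − 388)/(22 − 29) = 6, so qs = 6p + 214.
Without the tax, 439 − 3p = 6p + 214 gives 9p = 225, so p* = £25 and q* = 364.
With the tax collected from consumers, demand (in seller-price terms) shifts: qd = 439 − 3(p + 27).
New equilibrium: consumers pay £43, suppliers receive £16, q = 310. (Wedge: pb − ps = 27.)
ΔPS is the trapezoid between Q = 310 and Q = 364 of height £9: ½ · (364 + 310) · 9 = £3033.

Producer surplus falls by £3033 thousand.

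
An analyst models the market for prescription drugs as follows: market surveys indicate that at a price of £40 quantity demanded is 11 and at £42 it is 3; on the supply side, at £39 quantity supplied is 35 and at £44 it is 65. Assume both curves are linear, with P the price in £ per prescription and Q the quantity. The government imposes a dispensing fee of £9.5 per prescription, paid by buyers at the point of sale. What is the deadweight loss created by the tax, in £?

Demand slope: (3 − 11)/(42 − 40) = -4, so Qd = 171 − 4P.
Supply slope: (65 − 35)/(44 − 39) = 6, so Qs = 6P − 199.
Without the tax, 171 − 4P = 6P − 199 gives 10P = 370, so P* = £37 and Q* = 23.
With the tax collected from buyers, demand (in seller-price terms) shifts: Qd = 171 − 4(P + 9.5).
Solving gives Q = 0.2 with buyers paying £42.7 and sellers receiving £33.2 (the £9.5 wedge).
Quantity falls by |ΔQ| = |23 − 0.2| = 22.8.
DWL = ½ · t · |ΔQ| = ½ · 9.5 · 22.8 = £108.3.

Deadweight loss = £108.3.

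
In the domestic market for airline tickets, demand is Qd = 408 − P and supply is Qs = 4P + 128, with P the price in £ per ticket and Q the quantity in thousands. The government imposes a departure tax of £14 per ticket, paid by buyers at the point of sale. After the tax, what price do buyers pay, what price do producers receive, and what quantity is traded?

Without the tax, 408 − P = 4P + 128 gives 5P = 280, so P* = £56 and Q* = 352.
With the tax collected from buyers, demand (in seller-price terms) shifts: Qd = 408 − (P + 14).
Solving gives Q = 340.8 with buyers paying £67.2 and producers receiving £53.2 (the £14 wedge).

Buyers pay £67.2; producers receive £53.2; quantity = 340.8.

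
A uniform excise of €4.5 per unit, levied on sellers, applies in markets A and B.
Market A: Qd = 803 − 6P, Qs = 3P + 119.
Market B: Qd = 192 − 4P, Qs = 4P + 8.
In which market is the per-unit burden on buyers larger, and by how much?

Market A: pre-tax P* = €76, Q* = 347; post-tax Q = 338; per-unit burden on buyers = €1.5.
Market B: pre-tax P* = €23, Q* = 100; post-tax Q = 91; per-unit burden on buyers = €2.25.
Difference: €1.5 vs €2.25 → market B is larger by €0.75.

Market B, by €0.75.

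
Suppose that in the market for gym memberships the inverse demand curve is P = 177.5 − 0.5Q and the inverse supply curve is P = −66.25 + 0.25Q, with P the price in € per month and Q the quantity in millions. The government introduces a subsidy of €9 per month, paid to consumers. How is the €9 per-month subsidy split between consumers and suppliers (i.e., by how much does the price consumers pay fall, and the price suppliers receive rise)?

Consumers gain €6 per month; suppliers gain €3 per month.

Rewrite in direct form: Qd = 355 − 2P and Qs = 4P + 265.
Before the subsidy: set 355 − 2P = 4P + 265 → P* = €15, Q* = 325.
With a per-unit subsidy paid to consumers, each effectively pays P − 9, so demand becomes Qd = 355 − 2(P − 9).
Solving gives Q = 337 with consumers paying €9 and suppliers receiving €18 (the €9 wedge).
Gain to consumers: €6; to suppliers: €3. (They sum to €9.)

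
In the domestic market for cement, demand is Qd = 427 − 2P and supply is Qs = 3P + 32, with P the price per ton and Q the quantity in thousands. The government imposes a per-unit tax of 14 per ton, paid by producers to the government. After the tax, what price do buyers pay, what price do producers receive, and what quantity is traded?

Before the tax: set 427 − 2P = 3P + 32 → P* = 79, Q* = 269.
With the tax collected from producers, supply shifts: Qs = 3(P − 14) + 32.
Solving gives Q = 252.2 with buyers paying 87.4 and producers receiving 73.4 (the 14 wedge).
The less price-elastic side of the market bears the larger share of a per-unit tax.

Buyers pay 87.4; producers receive 73.4; quantity = 252.2.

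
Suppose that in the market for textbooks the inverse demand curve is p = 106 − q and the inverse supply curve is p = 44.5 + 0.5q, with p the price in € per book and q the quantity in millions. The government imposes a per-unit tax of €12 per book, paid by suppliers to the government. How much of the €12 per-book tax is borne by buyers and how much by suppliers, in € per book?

Inverting to q(p) form: qd = 106 − p; qs = 2p − 89.
Without the tax, 106 − p = 2p − 89 gives 3p = 195, so p* = €65 and q* = 41.
With the tax collected from suppliers, supply shifts: qs = 2(p − 12) − 89.
New equilibrium: buyers pay €73, suppliers receive €61, q = 33. (Wedge: pb − ps = 12.)
Burden on buyers: €8; on suppliers: €4. (They sum to €12.)
The less price-elastic side of the market bears the larger share of a per-unit tax.

Buyers bear €8 per book; suppliers bear €4 per book.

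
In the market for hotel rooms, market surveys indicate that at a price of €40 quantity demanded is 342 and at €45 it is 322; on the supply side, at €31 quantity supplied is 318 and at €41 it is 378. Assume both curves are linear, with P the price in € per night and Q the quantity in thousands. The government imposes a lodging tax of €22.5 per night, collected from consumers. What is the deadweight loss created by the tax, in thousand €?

Deadweight loss = €607.5 thousand.

Demand slope: (322 − 342)/(45 − 40) = -4, so Qd = 502 − 4P.
Supply slope: (378 − 318)/(41 − 31) = 6, so Qs = 6P + 132.
Before the tax: set 502 − 4P = 6P + 132 → P* = €37, Q* = 354.
With the tax collected from consumers, demand (in seller-price terms) shifts: Qd = 502 − 4(P + 22.5).
New equilibrium: consumers pay €50.5, producers receive €28, Q = 300. (Wedge: Pb − Ps = 22.5.)
Quantity falls by |ΔQ| = |354 − 300| = 54.
DWL = ½ · t · |ΔQ| = ½ · 22.5 · 54 = €607.5.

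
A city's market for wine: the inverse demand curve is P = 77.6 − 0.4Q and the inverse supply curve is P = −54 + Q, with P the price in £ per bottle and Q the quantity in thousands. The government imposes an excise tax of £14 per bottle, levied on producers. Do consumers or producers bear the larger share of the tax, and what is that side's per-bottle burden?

Producers bear the larger share: £10 per bottle.

Rewrite in direct form: Qd = 194 − 2.5P and Qs = P + 54.
Before the tax: set 194 − 2.5P = P + 54 → P* = £40, Q* = 94.
With the tax collected from producers, supply shifts: Qs = (P − 14) + 54.
Solving gives Q = 84 with consumers paying £44 and producers receiving £30 (the £14 wedge).
Per-bottle burden: consumers £4, producers £10.
Producers take the larger share because supply is less price-elastic here (demand slope 2.5 vs supply slope 1).
The less price-elastic side of the market bears the larger share of a per-unit tax.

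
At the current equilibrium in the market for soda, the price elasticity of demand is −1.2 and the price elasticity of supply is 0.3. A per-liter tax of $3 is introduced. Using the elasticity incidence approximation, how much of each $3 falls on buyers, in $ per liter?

Incidence ratio: buyers' share ≈ εs / (εs + |εd|) = 0.3 / (0.3 + 1.2) = 0.2.
So buyers bear ≈ 0.2 × $3 = $0.6; suppliers bear $2.4.

Buyers bear ≈ $0.6 per liter.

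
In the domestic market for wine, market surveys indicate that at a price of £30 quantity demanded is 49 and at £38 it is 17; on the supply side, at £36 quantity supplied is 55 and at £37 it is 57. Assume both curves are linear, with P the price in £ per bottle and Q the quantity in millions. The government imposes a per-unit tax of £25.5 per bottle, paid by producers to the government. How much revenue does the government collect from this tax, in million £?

Tax revenue = £280.5 million.

Demand slope: (17 − 49)/(38 − 30) = -4, so Qd = 169 − 4P.
Supply slope: (57 − 55)/(37 − 36) = 2, so Qs = 2P − 17.
Before the tax: set 169 − 4P = 2P − 17 → P* = £31, Q* = 45.
With the tax collected from producers, supply shifts: Qs = 2(P − 25.5) − 17.
New equilibrium: consumers pay £39.5, producers receive £14, Q = 11. (Wedge: Pb − Ps = 25.5.)
Revenue = t · Q = 25.5 · 11 = £280.5.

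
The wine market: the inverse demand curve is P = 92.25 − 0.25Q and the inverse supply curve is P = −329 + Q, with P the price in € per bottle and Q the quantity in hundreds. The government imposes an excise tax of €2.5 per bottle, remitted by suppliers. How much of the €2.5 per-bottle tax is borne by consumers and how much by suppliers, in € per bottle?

Consumers bear €0.5 per bottle; suppliers bear €2 per bottle.

Rewrite in direct form: Qd = 369 − 4P and Qs = P + 329.
Before the tax: set 369 − 4P = P + 329 → P* = €8, Q* = 337.
With the tax collected from suppliers, supply shifts: Qs = (P − 2.5) + 329.
New equilibrium: consumers pay €8.5, suppliers receive €6, Q = 335. (Wedge: Pb − Ps = 2.5.)
Burden on consumers: €0.5; on suppliers: €2. (They sum to €2.5.)
The less price-elastic side of the market bears the larger share of a per-unit tax.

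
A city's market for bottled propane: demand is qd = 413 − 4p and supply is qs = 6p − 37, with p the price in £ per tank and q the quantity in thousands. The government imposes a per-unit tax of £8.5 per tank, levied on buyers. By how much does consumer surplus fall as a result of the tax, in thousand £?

Consumer surplus falls by £1136.28 thousand.

Without the tax, 413 − 4p = 6p − 37 gives 10p = 450, so p* = £45 and q* = 233.
With the tax collected from buyers, demand (in seller-price terms) shifts: qd = 413 − 4(p + 8.5).
New equilibrium: buyers pay £50.1, sellers receive £41.6, q = 212.6. (Wedge: pb − ps = 8.5.)
ΔCS is the trapezoid between Q = 212.6 and Q = 233 of height £5.1: ½ · (233 + 212.6) · 5.1 = £1136.28.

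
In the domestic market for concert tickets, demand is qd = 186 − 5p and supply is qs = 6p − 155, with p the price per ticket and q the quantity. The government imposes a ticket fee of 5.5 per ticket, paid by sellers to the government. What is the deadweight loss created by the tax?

Deadweight loss = 41.25.

Without the tax, 186 − 5p = 6p − 155 gives 11p = 341, so p* = 31 and q* = 31.
With the tax collected from sellers, supply shifts: qs = 6(p − 5.5) − 155.
New equilibrium: consumers pay 34, sellers receive 28.5, q = 16. (Wedge: pb − ps = 5.5.)
Quantity falls by |ΔQ| = |31 − 16| = 15.
DWL = ½ · t · |ΔQ| = ½ · 5.5 · 15 = 41.25.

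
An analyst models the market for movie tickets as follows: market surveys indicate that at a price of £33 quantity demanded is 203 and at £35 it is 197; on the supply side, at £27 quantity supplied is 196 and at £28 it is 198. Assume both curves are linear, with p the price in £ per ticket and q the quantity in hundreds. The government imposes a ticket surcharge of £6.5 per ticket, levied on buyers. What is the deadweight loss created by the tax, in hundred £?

Deadweight loss = £25.35 hundred.

Demand slope: (197 − 203)/(35 − 33) = -3, so qd = 302 − 3p.
Supply slope: (198 − 196)/(28 − 27) = 2, so qs = 2p + 142.
Without the tax, 302 − 3p = 2p + 142 gives 5p = 160, so p* = £32 and q* = 206.
With the tax collected from buyers, demand (in seller-price terms) shifts: qd = 302 − 3(p + 6.5).
Solving gives q = 198.2 with buyers paying £34.6 and sellers receiving £28.1 (the £6.5 wedge).
Quantity falls by |ΔQ| = |206 − 198.2| = 7.8.
DWL = ½ · t · |ΔQ| = ½ · 6.5 · 7.8 = £25.35.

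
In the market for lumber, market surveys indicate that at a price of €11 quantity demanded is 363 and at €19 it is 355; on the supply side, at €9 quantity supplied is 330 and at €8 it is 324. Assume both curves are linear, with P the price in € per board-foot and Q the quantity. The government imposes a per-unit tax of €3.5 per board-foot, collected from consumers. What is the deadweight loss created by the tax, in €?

Demand slope: (355 − 363)/(19 − 11) = -1, so Qd = 374 − P.
Supply slope: (324 − 330)/(8 − 9) = 6, so Qs = 6P + 276.
Before the tax: set 374 − P = 6P + 276 → P* = €14, Q* = 360.
With the tax collected from consumers, demand (in seller-price terms) shifts: Qd = 374 − (P + 3.5).
New equilibrium: consumers pay €17, producers receive €13.5, Q = 357. (Wedge: Pb − Ps = 3.5.)
Quantity falls by |ΔQ| = |360 − 357| = 3.
DWL = ½ · t · |ΔQ| = ½ · 3.5 · 3 = €5.25.

Deadweight loss = €5.25.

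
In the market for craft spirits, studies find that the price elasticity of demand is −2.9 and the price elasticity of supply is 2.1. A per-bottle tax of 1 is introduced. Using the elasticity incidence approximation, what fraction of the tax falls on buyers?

Incidence ratio: buyers' share ≈ εs / (εs + |εd|) = 2.1 / (2.1 + 2.9) = 0.42.
Supply is the less elastic side, so buyers bear the smaller share.

Buyers' share ≈ 0.42.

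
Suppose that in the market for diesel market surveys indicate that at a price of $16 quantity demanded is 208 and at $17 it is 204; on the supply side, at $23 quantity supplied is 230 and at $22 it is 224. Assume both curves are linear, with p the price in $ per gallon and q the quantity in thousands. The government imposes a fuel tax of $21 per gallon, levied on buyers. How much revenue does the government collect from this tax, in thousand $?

Demand slope: (204 − 208)/(17 − 16) = -4, so qd = 272 − 4p.
Supply slope: (224 − 230)/(22 − 23) = 6, so qs = 6p + 92.
Without the tax, 272 − 4p = 6p + 92 gives 10p = 180, so p* = $18 and q* = 200.
With the tax collected from buyers, demand (in seller-price terms) shifts: qd = 272 − 4(p + 21).
New equilibrium: buyers pay $30.6, suppliers receive $9.6, q = 149.6. (Wedge: pb − ps = 21.)
Revenue = t · Q = 21 · 149.6 = $3141.6.

Tax revenue = $3141.6 thousand.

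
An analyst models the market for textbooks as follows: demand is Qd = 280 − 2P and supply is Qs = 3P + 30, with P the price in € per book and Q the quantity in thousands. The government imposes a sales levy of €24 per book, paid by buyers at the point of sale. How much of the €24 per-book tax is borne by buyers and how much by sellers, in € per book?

Without the tax, 280 − 2P = 3P + 30 gives 5P = 250, so P* = €50 and Q* = 180.
With the tax collected from buyers, demand (in seller-price terms) shifts: Qd = 280 − 2(P + 24).
New equilibrium: buyers pay €64.4, sellers receive €40.4, Q = 151.2. (Wedge: Pb − Ps = 24.)
Burden on buyers: €14.4; on sellers: €9.6. (They sum to €24.)

Buyers bear €14.4 per book; sellers bear €9.6 per book.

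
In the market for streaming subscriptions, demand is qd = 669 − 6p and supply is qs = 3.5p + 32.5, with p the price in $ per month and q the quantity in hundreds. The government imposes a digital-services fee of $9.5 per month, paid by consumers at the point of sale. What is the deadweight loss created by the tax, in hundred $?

Before the tax: set 669 − 6p = 3.5p + 32.5 → p* = $67, q* = 267.
With the tax collected from consumers, demand (in seller-price terms) shifts: qd = 669 − 6(p + 9.5).
New equilibrium: consumers pay $70.5, sellers receive $61, q = 246. (Wedge: pb − ps = 9.5.)
Quantity falls by |ΔQ| = |267 − 246| = 21.
DWL = ½ · t · |ΔQ| = ½ · 9.5 · 21 = $99.75.

Deadweight loss = $99.75 hundred.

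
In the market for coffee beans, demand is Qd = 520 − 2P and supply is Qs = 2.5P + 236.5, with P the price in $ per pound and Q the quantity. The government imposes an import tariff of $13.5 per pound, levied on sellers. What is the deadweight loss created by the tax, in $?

Deadweight loss = $101.25.

Without the tax, 520 − 2P = 2.5P + 236.5 gives 4.5P = 283.5, so P* = $63 and Q* = 394.
With the tax collected from sellers, supply shifts: Qs = 2.5(P − 13.5) + 236.5.
New equilibrium: buyers pay $70.5, sellers receive $57, Q = 379. (Wedge: Pb − Ps = 13.5.)
Quantity falls by |ΔQ| = |394 − 379| = 15.
DWL = ½ · t · |ΔQ| = ½ · 13.5 · 15 = $101.25.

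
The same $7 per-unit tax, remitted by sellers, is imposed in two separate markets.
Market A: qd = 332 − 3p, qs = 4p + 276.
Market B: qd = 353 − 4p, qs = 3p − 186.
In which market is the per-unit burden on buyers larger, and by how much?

Market A, by $1.

Market A: pre-tax p* = $8, q* = 308; post-tax q = 296; per-unit burden on buyers = $4.
Market B: pre-tax p* = $77, q* = 45; post-tax q = 33; per-unit burden on buyers = $3.
Difference: $4 vs $3 → market A is larger by $1.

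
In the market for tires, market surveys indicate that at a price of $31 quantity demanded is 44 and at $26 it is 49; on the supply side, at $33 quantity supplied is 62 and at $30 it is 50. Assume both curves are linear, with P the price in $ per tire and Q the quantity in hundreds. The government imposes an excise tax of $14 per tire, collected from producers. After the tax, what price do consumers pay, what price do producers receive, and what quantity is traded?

Consumers pay $40.2; producers receive $26.2; quantity = 34.8.

Demand slope: (49 − 44)/(26 − 31) = -1, so Qd = 75 − P.
Supply slope: (50 − 62)/(30 − 33) = 4, so Qs = 4P − 70.
Before the tax: set 75 − P = 4P − 70 → P* = $29, Q* = 46.
With the tax collected from producers, supply shifts: Qs = 4(P − 14) − 70.
Solving gives Q = 34.8 with consumers paying $40.2 and producers receiving $26.2 (the $14 wedge).
The less price-elastic side of the market bears the larger share of a per-unit tax.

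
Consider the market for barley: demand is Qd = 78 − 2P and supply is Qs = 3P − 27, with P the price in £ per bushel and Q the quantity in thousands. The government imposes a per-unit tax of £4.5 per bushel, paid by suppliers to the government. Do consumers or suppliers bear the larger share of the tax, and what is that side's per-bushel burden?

Before the tax: set 78 − 2P = 3P − 27 → P* = £21, Q* = 36.
With the tax collected from suppliers, supply shifts: Qs = 3(P − 4.5) − 27.
Solving gives Q = 30.6 with consumers paying £23.7 and suppliers receiving £19.2 (the £4.5 wedge).
Per-bushel burden: consumers £2.7, suppliers £1.8.
Consumers take the larger share because demand is less price-elastic here (demand slope 2 vs supply slope 3).
The less price-elastic side of the market bears the larger share of a per-unit tax.

Consumers bear the larger share: £2.7 per bushel.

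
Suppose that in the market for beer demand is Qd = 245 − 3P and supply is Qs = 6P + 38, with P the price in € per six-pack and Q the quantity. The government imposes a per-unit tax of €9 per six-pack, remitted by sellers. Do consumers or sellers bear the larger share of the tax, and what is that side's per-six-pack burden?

Without the tax, 245 − 3P = 6P + 38 gives 9P = 207, so P* = €23 and Q* = 176.
With the tax collected from sellers, supply shifts: Qs = 6(P − 9) + 38.
Solving gives Q = 158 with consumers paying €29 and sellers receiving €20 (the €9 wedge).
Per-six-pack burden: consumers €6, sellers €3.
Consumers take the larger share because demand is less price-elastic here (demand slope 3 vs supply slope 6).

Consumers bear the larger share: €6 per six-pack.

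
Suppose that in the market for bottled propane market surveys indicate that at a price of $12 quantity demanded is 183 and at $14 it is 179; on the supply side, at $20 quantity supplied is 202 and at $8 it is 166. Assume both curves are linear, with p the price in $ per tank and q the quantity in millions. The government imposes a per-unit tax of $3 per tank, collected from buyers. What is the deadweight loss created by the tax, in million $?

Demand slope: (179 − 183)/(14 − 12) = -2, so qd = 207 − 2p.
Supply slope: (166 − 202)/(8 − 20) = 3, so qs = 3p + 142.
Without the tax, 207 − 2p = 3p + 142 gives 5p = 65, so p* = $13 and q* = 181.
With the tax collected from buyers, demand (in seller-price terms) shifts: qd = 207 − 2(p + 3).
New equilibrium: buyers pay $14.8, sellers receive $11.8, q = 177.4. (Wedge: pb − ps = 3.)
Quantity falls by |ΔQ| = |181 − 177.4| = 3.6.
DWL = ½ · t · |ΔQ| = ½ · 3 · 3.6 = $5.4.

Deadweight loss = $5.4 million.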